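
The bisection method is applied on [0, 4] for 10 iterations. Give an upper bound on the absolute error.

Bisection error bound: |error| ≤ (b-a)/2^n
|error| ≤ (4 - 0)/2^10 = 4/2^10
|error| ≤ 0.0039062500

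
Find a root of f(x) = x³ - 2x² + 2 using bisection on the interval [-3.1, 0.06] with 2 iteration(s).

f(x) = x³ - 2x² + 2
Initial interval: [-3.1, 0.06]

Iteration 1:
  c_1 = (-3.100000 + 0.060000)/2 = -1.520000
  f(c_1) = f(-1.520000) = -6.132608
  f(a) × f(c) ≥ 0, new interval: [-1.520000, 0.060000]
Iteration 2:
  c_2 = (-1.520000 + 0.060000)/2 = -0.730000
  f(c_2) = f(-0.730000) = 0.545183
  f(a) × f(c) < 0, new interval: [-1.520000, -0.730000]

After 2 iteration(s), the approximation is c_2 = -0.730000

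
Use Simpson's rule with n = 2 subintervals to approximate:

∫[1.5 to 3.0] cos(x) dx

f(x) = cos(x)
a = 1.5, b = 3.0, n = 2
h = (b - a)/n = 0.750000

Simpson's rule: (h/3)[f(x₀) + 4f(x₁) + 2f(x₂) + ... + f(xₙ)]

x_0 = 1.5000, f(x_0) = 0.070737, coefficient = 1
x_1 = 2.2500, f(x_1) = -0.628174, coefficient = 4
x_2 = 3.0000, f(x_2) = -0.989992, coefficient = 1

I ≈ (0.750000/3) × -3.431950 = -0.857987
Exact value: -0.856375
Error: 0.001612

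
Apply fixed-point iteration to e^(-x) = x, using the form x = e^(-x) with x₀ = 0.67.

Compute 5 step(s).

Equation: e^(-x) = x
Fixed-point form: x = e^(-x)
x₀ = 0.67

x_1 = g(0.670000) = 0.511709
x_2 = g(0.511709) = 0.599470
x_3 = g(0.599470) = 0.549102
x_4 = g(0.549102) = 0.577468
x_5 = g(0.577468) = 0.561318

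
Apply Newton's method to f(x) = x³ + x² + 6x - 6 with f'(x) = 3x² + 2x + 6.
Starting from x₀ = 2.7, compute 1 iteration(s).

f(x) = x³ + x² + 6x - 6
f'(x) = 3x² + 2x + 6
x₀ = 2.7

Newton-Raphson formula: x_{n+1} = x_n - f(x_n)/f'(x_n)

Iteration 1:
  f(2.700000) = 37.173000
  f'(2.700000) = 33.270000
  x_1 = 2.700000 - 37.173000/33.270000 = 1.582687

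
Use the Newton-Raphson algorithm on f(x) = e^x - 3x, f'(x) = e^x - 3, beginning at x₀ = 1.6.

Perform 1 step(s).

f(x) = e^x - 3x
f'(x) = e^x - 3
x₀ = 1.6

Newton-Raphson formula: x_{n+1} = x_n - f(x_n)/f'(x_n)

Iteration 1:
  f(1.600000) = 0.153032
  f'(1.600000) = 1.953032
  x_1 = 1.600000 - 0.153032/1.953032 = 1.521644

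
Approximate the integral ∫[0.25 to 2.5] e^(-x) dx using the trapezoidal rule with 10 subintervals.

f(x) = e^(-x)
a = 0.25, b = 2.5, n = 10
h = (b - a)/n = 0.225000

Trapezoidal rule: (h/2)[f(x₀) + 2f(x₁) + 2f(x₂) + ... + f(xₙ)]

x_0 = 0.2500, f(x_0) = 0.778801, coefficient = 1
x_1 = 0.4750, f(x_1) = 0.621885, coefficient = 2
x_2 = 0.7000, f(x_2) = 0.496585, coefficient = 2
x_3 = 0.9250, f(x_3) = 0.396531, coefficient = 2
x_4 = 1.1500, f(x_4) = 0.316637, coefficient = 2
x_5 = 1.3750, f(x_5) = 0.252840, coefficient = 2
x_6 = 1.6000, f(x_6) = 0.201897, coefficient = 2
x_7 = 1.8250, f(x_7) = 0.161218, coefficient = 2
x_8 = 2.0500, f(x_8) = 0.128735, coefficient = 2
x_9 = 2.2750, f(x_9) = 0.102797, coefficient = 2
x_10 = 2.5000, f(x_10) = 0.082085, coefficient = 1

I ≈ (0.225000/2) × 6.219134 = 0.699653
Exact value: 0.696716
Error: 0.002937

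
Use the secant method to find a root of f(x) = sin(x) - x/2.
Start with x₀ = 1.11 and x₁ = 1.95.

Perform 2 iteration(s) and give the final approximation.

f(x) = sin(x) - x/2
x₀ = 1.11, x₁ = 1.95

Secant formula: x_{n+1} = x_n - f(x_n)(x_n - x_{n-1})/(f(x_n) - f(x_{n-1}))

Iteration 1:
  f(1.110000) = 0.340699
  f(1.950000) = -0.046040
  x_2 = 1.950000 - (-0.046040)×(1.950000 - 1.110000)/(-0.046040 - 0.340699)
       = 1.850000
Iteration 2:
  f(1.950000) = -0.046040
  f(1.850000) = 0.036275
  x_3 = 1.850000 - 0.036275×(1.850000 - 1.950000)/(0.036275 - (-0.046040))
       = 1.894069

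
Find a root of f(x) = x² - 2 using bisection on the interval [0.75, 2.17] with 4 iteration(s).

f(x) = x² - 2
Initial interval: [0.75, 2.17]

Iteration 1:
  c_1 = (0.750000 + 2.170000)/2 = 1.460000
  f(c_1) = f(1.460000) = 0.131600
  f(a) × f(c) < 0, new interval: [0.750000, 1.460000]
Iteration 2:
  c_2 = (0.750000 + 1.460000)/2 = 1.105000
  f(c_2) = f(1.105000) = -0.778975
  f(a) × f(c) ≥ 0, new interval: [1.105000, 1.460000]
Iteration 3:
  c_3 = (1.105000 + 1.460000)/2 = 1.282500
  f(c_3) = f(1.282500) = -0.355194
  f(a) × f(c) ≥ 0, new interval: [1.282500, 1.460000]
Iteration 4:
  c_4 = (1.282500 + 1.460000)/2 = 1.371250
  f(c_4) = f(1.371250) = -0.119673
  f(a) × f(c) ≥ 0, new interval: [1.371250, 1.460000]

After 4 iteration(s), the approximation is c_4 = 1.371250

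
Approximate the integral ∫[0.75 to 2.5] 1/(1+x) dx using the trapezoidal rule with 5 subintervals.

f(x) = 1/(1+x)
a = 0.75, b = 2.5, n = 5
h = (b - a)/n = 0.350000

Trapezoidal rule: (h/2)[f(x₀) + 2f(x₁) + 2f(x₂) + ... + f(xₙ)]

x_0 = 0.7500, f(x_0) = 0.571429, coefficient = 1
x_1 = 1.1000, f(x_1) = 0.476190, coefficient = 2
x_2 = 1.4500, f(x_2) = 0.408163, coefficient = 2
x_3 = 1.8000, f(x_3) = 0.357143, coefficient = 2
x_4 = 2.1500, f(x_4) = 0.317460, coefficient = 2
x_5 = 2.5000, f(x_5) = 0.285714, coefficient = 1

I ≈ (0.350000/2) × 3.975057 = 0.695635
Exact value: 0.693147
Error: 0.002488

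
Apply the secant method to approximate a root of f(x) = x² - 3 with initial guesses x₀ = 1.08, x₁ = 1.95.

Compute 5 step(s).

f(x) = x² - 3
x₀ = 1.08, x₁ = 1.95

Secant formula: x_{n+1} = x_n - f(x_n)(x_n - x_{n-1})/(f(x_n) - f(x_{n-1}))

Iteration 1:
  f(1.080000) = -1.833600
  f(1.950000) = 0.802500
  x_2 = 1.950000 - 0.802500×(1.950000 - 1.080000)/(0.802500 - (-1.833600))
       = 1.685149
Iteration 2:
  f(1.950000) = 0.802500
  f(1.685149) = -0.160274
  x_3 = 1.685149 - (-0.160274)×(1.685149 - 1.950000)/(-0.160274 - 0.802500)
       = 1.729239
Iteration 3:
  f(1.685149) = -0.160274
  f(1.729239) = -0.009733
  x_4 = 1.729239 - (-0.009733)×(1.729239 - 1.685149)/(-0.009733 - (-0.160274))
       = 1.732089
Iteration 4:
  f(1.729239) = -0.009733
  f(1.732089) = 0.000134
  x_5 = 1.732089 - 0.000134×(1.732089 - 1.729239)/(0.000134 - (-0.009733))
       = 1.732051
Iteration 5:
  f(1.732089) = 0.000134
  f(1.732051) = 0.000000
  x_6 = 1.732051 - 0.000000×(1.732051 - 1.732089)/(0.000000 - 0.000134)
       = 1.732051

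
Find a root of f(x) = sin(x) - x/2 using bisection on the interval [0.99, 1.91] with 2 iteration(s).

f(x) = sin(x) - x/2
Initial interval: [0.99, 1.91]

Iteration 1:
  c_1 = (0.990000 + 1.910000)/2 = 1.450000
  f(c_1) = f(1.450000) = 0.267713
  f(a) × f(c) ≥ 0, new interval: [1.450000, 1.910000]
Iteration 2:
  c_2 = (1.450000 + 1.910000)/2 = 1.680000
  f(c_2) = f(1.680000) = 0.154043
  f(a) × f(c) ≥ 0, new interval: [1.680000, 1.910000]

After 2 iteration(s), the approximation is c_2 = 1.680000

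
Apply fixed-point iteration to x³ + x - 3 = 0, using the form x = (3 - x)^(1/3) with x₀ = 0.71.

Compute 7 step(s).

Equation: x³ + x - 3 = 0
Fixed-point form: x = (3 - x)^(1/3)
x₀ = 0.71

x_1 = g(0.710000) = 1.318090
x_2 = g(1.318090) = 1.189235
x_3 = g(1.189235) = 1.218861
x_4 = g(1.218861) = 1.212177
x_5 = g(1.212177) = 1.213691
x_6 = g(1.213691) = 1.213348
x_7 = g(1.213348) = 1.213426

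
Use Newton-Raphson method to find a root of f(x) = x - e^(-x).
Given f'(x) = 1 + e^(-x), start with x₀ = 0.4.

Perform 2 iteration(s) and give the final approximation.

f(x) = x - e^(-x)
f'(x) = 1 + e^(-x)
x₀ = 0.4

Newton-Raphson formula: x_{n+1} = x_n - f(x_n)/f'(x_n)

Iteration 1:
  f(0.400000) = -0.270320
  f'(0.400000) = 1.670320
  x_1 = 0.400000 - (-0.270320)/1.670320 = 0.561837
Iteration 2:
  f(0.561837) = -0.008323
  f'(0.561837) = 1.570161
  x_2 = 0.561837 - (-0.008323)/1.570161 = 0.567138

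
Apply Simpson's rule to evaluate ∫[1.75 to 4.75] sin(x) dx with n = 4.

f(x) = sin(x)
a = 1.75, b = 4.75, n = 4
h = (b - a)/n = 0.750000

Simpson's rule: (h/3)[f(x₀) + 4f(x₁) + 2f(x₂) + ... + f(xₙ)]

x_0 = 1.7500, f(x_0) = 0.983986, coefficient = 1
x_1 = 2.5000, f(x_1) = 0.598472, coefficient = 4
x_2 = 3.2500, f(x_2) = -0.108195, coefficient = 2
x_3 = 4.0000, f(x_3) = -0.756802, coefficient = 4
x_4 = 4.7500, f(x_4) = -0.999293, coefficient = 1

I ≈ (0.750000/3) × -0.865019 = -0.216255
Exact value: -0.215848
Error: 0.000406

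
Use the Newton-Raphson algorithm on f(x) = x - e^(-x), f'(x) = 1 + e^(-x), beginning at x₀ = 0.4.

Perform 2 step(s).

f(x) = x - e^(-x)
f'(x) = 1 + e^(-x)
x₀ = 0.4

Newton-Raphson formula: x_{n+1} = x_n - f(x_n)/f'(x_n)

Iteration 1:
  f(0.400000) = -0.270320
  f'(0.400000) = 1.670320
  x_1 = 0.400000 - (-0.270320)/1.670320 = 0.561837
Iteration 2:
  f(0.561837) = -0.008323
  f'(0.561837) = 1.570161
  x_2 = 0.561837 - (-0.008323)/1.570161 = 0.567138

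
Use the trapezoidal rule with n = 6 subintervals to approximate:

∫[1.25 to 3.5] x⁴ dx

f(x) = x⁴
a = 1.25, b = 3.5, n = 6
h = (b - a)/n = 0.375000

Trapezoidal rule: (h/2)[f(x₀) + 2f(x₁) + 2f(x₂) + ... + f(xₙ)]

x_0 = 1.2500, f(x_0) = 2.441406, coefficient = 1
x_1 = 1.6250, f(x_1) = 6.972900, coefficient = 2
x_2 = 2.0000, f(x_2) = 16.000000, coefficient = 2
x_3 = 2.3750, f(x_3) = 31.816650, coefficient = 2
x_4 = 2.7500, f(x_4) = 57.191406, coefficient = 2
x_5 = 3.1250, f(x_5) = 95.367432, coefficient = 2
x_6 = 3.5000, f(x_6) = 150.062500, coefficient = 1

I ≈ (0.375000/2) × 567.200684 = 106.350128
Exact value: 104.433398
Error: 1.916730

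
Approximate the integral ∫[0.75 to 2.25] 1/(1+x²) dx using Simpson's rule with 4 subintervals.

f(x) = 1/(1+x²)
a = 0.75, b = 2.25, n = 4
h = (b - a)/n = 0.375000

Simpson's rule: (h/3)[f(x₀) + 4f(x₁) + 2f(x₂) + ... + f(xₙ)]

x_0 = 0.7500, f(x_0) = 0.640000, coefficient = 1
x_1 = 1.1250, f(x_1) = 0.441379, coefficient = 4
x_2 = 1.5000, f(x_2) = 0.307692, coefficient = 2
x_3 = 1.8750, f(x_3) = 0.221453, coefficient = 4
x_4 = 2.2500, f(x_4) = 0.164948, coefficient = 1

I ≈ (0.375000/3) × 4.071663 = 0.508958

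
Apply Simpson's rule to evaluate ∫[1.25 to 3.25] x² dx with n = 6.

f(x) = x²
a = 1.25, b = 3.25, n = 6
h = (b - a)/n = 0.333333

Simpson's rule: (h/3)[f(x₀) + 4f(x₁) + 2f(x₂) + ... + f(xₙ)]

x_0 = 1.2500, f(x_0) = 1.562500, coefficient = 1
x_1 = 1.5833, f(x_1) = 2.506944, coefficient = 4
x_2 = 1.9167, f(x_2) = 3.673611, coefficient = 2
x_3 = 2.2500, f(x_3) = 5.062500, coefficient = 4
x_4 = 2.5833, f(x_4) = 6.673611, coefficient = 2
x_5 = 2.9167, f(x_5) = 8.506944, coefficient = 4
x_6 = 3.2500, f(x_6) = 10.562500, coefficient = 1

I ≈ (0.333333/3) × 97.125000 = 10.791667
Exact value: 10.791667
Error: 0.000000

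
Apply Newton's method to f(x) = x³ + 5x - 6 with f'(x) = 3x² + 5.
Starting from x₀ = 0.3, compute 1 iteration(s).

f(x) = x³ + 5x - 6
f'(x) = 3x² + 5
x₀ = 0.3

Newton-Raphson formula: x_{n+1} = x_n - f(x_n)/f'(x_n)

Iteration 1:
  f(0.300000) = -4.473000
  f'(0.300000) = 5.270000
  x_1 = 0.300000 - (-4.473000)/5.270000 = 1.148767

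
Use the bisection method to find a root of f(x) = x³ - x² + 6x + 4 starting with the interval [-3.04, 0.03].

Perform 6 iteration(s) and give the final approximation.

f(x) = x³ - x² + 6x + 4
Initial interval: [-3.04, 0.03]

Iteration 1:
  c_1 = (-3.040000 + 0.030000)/2 = -1.505000
  f(c_1) = f(-1.505000) = -10.703888
  f(a) × f(c) ≥ 0, new interval: [-1.505000, 0.030000]
Iteration 2:
  c_2 = (-1.505000 + 0.030000)/2 = -0.737500
  f(c_2) = f(-0.737500) = -1.370037
  f(a) × f(c) ≥ 0, new interval: [-0.737500, 0.030000]
Iteration 3:
  c_3 = (-0.737500 + 0.030000)/2 = -0.353750
  f(c_3) = f(-0.353750) = 1.708093
  f(a) × f(c) < 0, new interval: [-0.737500, -0.353750]
Iteration 4:
  c_4 = (-0.737500 + (-0.353750))/2 = -0.545625
  f(c_4) = f(-0.545625) = 0.266107
  f(a) × f(c) < 0, new interval: [-0.737500, -0.545625]
Iteration 5:
  c_5 = (-0.737500 + (-0.545625))/2 = -0.641563
  f(c_5) = f(-0.641563) = -0.525046
  f(a) × f(c) ≥ 0, new interval: [-0.641563, -0.545625]
Iteration 6:
  c_6 = (-0.641563 + (-0.545625))/2 = -0.593594
  f(c_6) = f(-0.593594) = -0.123071
  f(a) × f(c) ≥ 0, new interval: [-0.593594, -0.545625]

After 6 iteration(s), the approximation is c_6 = -0.593594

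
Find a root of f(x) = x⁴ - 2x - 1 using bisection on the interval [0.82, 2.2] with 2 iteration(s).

f(x) = x⁴ - 2x - 1
Initial interval: [0.82, 2.2]

Iteration 1:
  c_1 = (0.820000 + 2.200000)/2 = 1.510000
  f(c_1) = f(1.510000) = 1.178856
  f(a) × f(c) < 0, new interval: [0.820000, 1.510000]
Iteration 2:
  c_2 = (0.820000 + 1.510000)/2 = 1.165000
  f(c_2) = f(1.165000) = -1.487940
  f(a) × f(c) ≥ 0, new interval: [1.165000, 1.510000]

After 2 iteration(s), the approximation is c_2 = 1.165000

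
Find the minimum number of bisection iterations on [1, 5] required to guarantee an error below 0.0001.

We need (b-a)/2^n ≤ 0.0001
(5 - 1)/2^n ≤ 0.0001
4/2^n ≤ 0.0001
2^n ≥ 40000
n ≥ log₂(40000) = 15.29
n ≥ 16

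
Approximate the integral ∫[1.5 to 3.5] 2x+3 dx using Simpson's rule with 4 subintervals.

f(x) = 2x+3
a = 1.5, b = 3.5, n = 4
h = (b - a)/n = 0.500000

Simpson's rule: (h/3)[f(x₀) + 4f(x₁) + 2f(x₂) + ... + f(xₙ)]

x_0 = 1.5000, f(x_0) = 6.000000, coefficient = 1
x_1 = 2.0000, f(x_1) = 7.000000, coefficient = 4
x_2 = 2.5000, f(x_2) = 8.000000, coefficient = 2
x_3 = 3.0000, f(x_3) = 9.000000, coefficient = 4
x_4 = 3.5000, f(x_4) = 10.000000, coefficient = 1

I ≈ (0.500000/3) × 96.000000 = 16.000000
Exact value: 16.000000
Error: 0.000000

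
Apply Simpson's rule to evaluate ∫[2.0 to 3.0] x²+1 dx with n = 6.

f(x) = x²+1
a = 2.0, b = 3.0, n = 6
h = (b - a)/n = 0.166667

Simpson's rule: (h/3)[f(x₀) + 4f(x₁) + 2f(x₂) + ... + f(xₙ)]

x_0 = 2.0000, f(x_0) = 5.000000, coefficient = 1
x_1 = 2.1667, f(x_1) = 5.694444, coefficient = 4
x_2 = 2.3333, f(x_2) = 6.444444, coefficient = 2
x_3 = 2.5000, f(x_3) = 7.250000, coefficient = 4
x_4 = 2.6667, f(x_4) = 8.111111, coefficient = 2
x_5 = 2.8333, f(x_5) = 9.027778, coefficient = 4
x_6 = 3.0000, f(x_6) = 10.000000, coefficient = 1

I ≈ (0.166667/3) × 132.000000 = 7.333333
Exact value: 7.333333
Error: 0.000000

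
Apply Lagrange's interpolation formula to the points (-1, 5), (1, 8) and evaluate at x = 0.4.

Lagrange interpolation formula:
P(x) = Σ yᵢ × Lᵢ(x)
where Lᵢ(x) = Π_{j≠i} (x - xⱼ)/(xᵢ - xⱼ)

L_0(0.4) = (0.4 - 1)/(-1 - 1) = 0.300000
L_1(0.4) = (0.4 - (-1))/(1 - (-1)) = 0.700000

P(0.4) = 5×L_0(0.4) + 8×L_1(0.4)
P(0.4) = 7.100000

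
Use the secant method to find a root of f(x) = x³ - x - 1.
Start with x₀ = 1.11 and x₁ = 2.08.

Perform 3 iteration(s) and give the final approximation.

f(x) = x³ - x - 1
x₀ = 1.11, x₁ = 2.08

Secant formula: x_{n+1} = x_n - f(x_n)(x_n - x_{n-1})/(f(x_n) - f(x_{n-1}))

Iteration 1:
  f(1.110000) = -0.742369
  f(2.080000) = 5.918912
  x_2 = 2.080000 - 5.918912×(2.080000 - 1.110000)/(5.918912 - (-0.742369))
       = 1.218102
Iteration 2:
  f(2.080000) = 5.918912
  f(1.218102) = -0.410716
  x_3 = 1.218102 - (-0.410716)×(1.218102 - 2.080000)/(-0.410716 - 5.918912)
       = 1.274029
Iteration 3:
  f(1.218102) = -0.410716
  f(1.274029) = -0.206090
  x_4 = 1.274029 - (-0.206090)×(1.274029 - 1.218102)/(-0.206090 - (-0.410716))
       = 1.330356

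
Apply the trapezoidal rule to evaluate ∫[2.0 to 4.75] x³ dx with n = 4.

f(x) = x³
a = 2.0, b = 4.75, n = 4
h = (b - a)/n = 0.687500

Trapezoidal rule: (h/2)[f(x₀) + 2f(x₁) + 2f(x₂) + ... + f(xₙ)]

x_0 = 2.0000, f(x_0) = 8.000000, coefficient = 1
x_1 = 2.6875, f(x_1) = 19.410889, coefficient = 2
x_2 = 3.3750, f(x_2) = 38.443359, coefficient = 2
x_3 = 4.0625, f(x_3) = 67.047119, coefficient = 2
x_4 = 4.7500, f(x_4) = 107.171875, coefficient = 1

I ≈ (0.687500/2) × 364.974609 = 125.460022
Exact value: 123.266602
Error: 2.193420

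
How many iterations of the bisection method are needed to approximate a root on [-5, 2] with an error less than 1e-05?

We need (b-a)/2^n ≤ 1e-05
(2 - (-5))/2^n ≤ 1e-05
7/2^n ≤ 1e-05
2^n ≥ 700000
n ≥ log₂(700000) = 19.42
n ≥ 20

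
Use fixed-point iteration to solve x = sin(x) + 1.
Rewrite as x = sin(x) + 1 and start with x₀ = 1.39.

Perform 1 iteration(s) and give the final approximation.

Equation: x = sin(x) + 1
Fixed-point form: x = sin(x) + 1
x₀ = 1.39

x_1 = g(1.390000) = 1.983701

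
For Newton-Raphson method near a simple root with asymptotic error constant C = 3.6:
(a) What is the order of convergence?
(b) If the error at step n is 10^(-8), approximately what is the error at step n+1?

(a) Newton-Raphson has quadratic (order 2) convergence near simple roots.
    This means |e_{n+1}| ≈ C|e_n|².

(b) With |e_n| = 10^(-8) and C = 3.6:
    |e_{n+1}| ≈ 3.6 × (10^(-8))² = 3.6 × 10^(-16)

(a) 2 (quadratic); (b) |e_{n+1}| ≈ 3.600e-16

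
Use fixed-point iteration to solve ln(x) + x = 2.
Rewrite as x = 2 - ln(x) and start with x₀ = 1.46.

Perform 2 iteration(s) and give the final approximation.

Equation: ln(x) + x = 2
Fixed-point form: x = 2 - ln(x)
x₀ = 1.46

x_1 = g(1.460000) = 1.621564
x_2 = g(1.621564) = 1.516609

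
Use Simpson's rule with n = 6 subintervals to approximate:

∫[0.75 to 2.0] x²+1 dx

f(x) = x²+1
a = 0.75, b = 2.0, n = 6
h = (b - a)/n = 0.208333

Simpson's rule: (h/3)[f(x₀) + 4f(x₁) + 2f(x₂) + ... + f(xₙ)]

x_0 = 0.7500, f(x_0) = 1.562500, coefficient = 1
x_1 = 0.9583, f(x_1) = 1.918403, coefficient = 4
x_2 = 1.1667, f(x_2) = 2.361111, coefficient = 2
x_3 = 1.3750, f(x_3) = 2.890625, coefficient = 4
x_4 = 1.5833, f(x_4) = 3.506944, coefficient = 2
x_5 = 1.7917, f(x_5) = 4.210069, coefficient = 4
x_6 = 2.0000, f(x_6) = 5.000000, coefficient = 1

I ≈ (0.208333/3) × 54.375000 = 3.776042
Exact value: 3.776042
Error: 0.000000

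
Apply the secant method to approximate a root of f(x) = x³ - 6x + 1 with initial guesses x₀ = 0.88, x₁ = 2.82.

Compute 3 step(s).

f(x) = x³ - 6x + 1
x₀ = 0.88, x₁ = 2.82

Secant formula: x_{n+1} = x_n - f(x_n)(x_n - x_{n-1})/(f(x_n) - f(x_{n-1}))

Iteration 1:
  f(0.880000) = -3.598528
  f(2.820000) = 6.505768
  x_2 = 2.820000 - 6.505768×(2.820000 - 0.880000)/(6.505768 - (-3.598528))
       = 1.570909
Iteration 2:
  f(2.820000) = 6.505768
  f(1.570909) = -4.548836
  x_3 = 1.570909 - (-4.548836)×(1.570909 - 2.820000)/(-4.548836 - 6.505768)
       = 2.084895
Iteration 3:
  f(1.570909) = -4.548836
  f(2.084895) = -2.446778
  x_4 = 2.084895 - (-2.446778)×(2.084895 - 1.570909)/(-2.446778 - (-4.548836))
       = 2.683170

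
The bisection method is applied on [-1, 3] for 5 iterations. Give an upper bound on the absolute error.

Bisection error bound: |error| ≤ (b-a)/2^n
|error| ≤ (3 - (-1))/2^5 = 4/2^5
|error| ≤ 0.1250000000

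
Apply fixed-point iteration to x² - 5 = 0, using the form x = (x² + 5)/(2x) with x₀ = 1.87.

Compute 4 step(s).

Equation: x² - 5 = 0
Fixed-point form: x = (x² + 5)/(2x)
x₀ = 1.87

x_1 = g(1.870000) = 2.271898
x_2 = g(2.271898) = 2.236351
x_3 = g(2.236351) = 2.236068
x_4 = g(2.236068) = 2.236068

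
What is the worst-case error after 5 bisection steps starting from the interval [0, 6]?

Bisection error bound: |error| ≤ (b-a)/2^n
|error| ≤ (6 - 0)/2^5 = 6/2^5
|error| ≤ 0.1875000000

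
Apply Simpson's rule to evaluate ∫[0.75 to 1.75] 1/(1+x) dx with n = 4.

f(x) = 1/(1+x)
a = 0.75, b = 1.75, n = 4
h = (b - a)/n = 0.250000

Simpson's rule: (h/3)[f(x₀) + 4f(x₁) + 2f(x₂) + ... + f(xₙ)]

x_0 = 0.7500, f(x_0) = 0.571429, coefficient = 1
x_1 = 1.0000, f(x_1) = 0.500000, coefficient = 4
x_2 = 1.2500, f(x_2) = 0.444444, coefficient = 2
x_3 = 1.5000, f(x_3) = 0.400000, coefficient = 4
x_4 = 1.7500, f(x_4) = 0.363636, coefficient = 1

I ≈ (0.250000/3) × 5.423954 = 0.451996
Exact value: 0.451985
Error: 0.000011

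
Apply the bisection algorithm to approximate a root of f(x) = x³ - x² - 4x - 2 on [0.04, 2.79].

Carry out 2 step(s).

f(x) = x³ - x² - 4x - 2
Initial interval: [0.04, 2.79]

Iteration 1:
  c_1 = (0.040000 + 2.790000)/2 = 1.415000
  f(c_1) = f(1.415000) = -6.829077
  f(a) × f(c) ≥ 0, new interval: [1.415000, 2.790000]
Iteration 2:
  c_2 = (1.415000 + 2.790000)/2 = 2.102500
  f(c_2) = f(2.102500) = -5.536392
  f(a) × f(c) ≥ 0, new interval: [2.102500, 2.790000]

After 2 iteration(s), the approximation is c_2 = 2.102500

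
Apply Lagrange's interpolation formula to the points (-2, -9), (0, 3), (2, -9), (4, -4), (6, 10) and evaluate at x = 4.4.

Lagrange interpolation formula:
P(x) = Σ yᵢ × Lᵢ(x)
where Lᵢ(x) = Π_{j≠i} (x - xⱼ)/(xᵢ - xⱼ)

L_0(4.4) = (4.4 - 0)/(-2 - 0) × (4.4 - 2)/(-2 - 2) × (4.4 - 4)/(-2 - 4) × (4.4 - 6)/(-2 - 6) = -0.017600
L_1(4.4) = (4.4 - (-2))/(0 - (-2)) × (4.4 - 2)/(0 - 2) × (4.4 - 4)/(0 - 4) × (4.4 - 6)/(0 - 6) = 0.102400
L_2(4.4) = (4.4 - (-2))/(2 - (-2)) × (4.4 - 0)/(2 - 0) × (4.4 - 4)/(2 - 4) × (4.4 - 6)/(2 - 6) = -0.281600
L_3(4.4) = (4.4 - (-2))/(4 - (-2)) × (4.4 - 0)/(4 - 0) × (4.4 - 2)/(4 - 2) × (4.4 - 6)/(4 - 6) = 1.126400
L_4(4.4) = (4.4 - (-2))/(6 - (-2)) × (4.4 - 0)/(6 - 0) × (4.4 - 2)/(6 - 2) × (4.4 - 4)/(6 - 4) = 0.070400

P(4.4) = (-9)×L_0(4.4) + 3×L_1(4.4) + (-9)×L_2(4.4) + (-4)×L_3(4.4) + 10×L_4(4.4)
P(4.4) = -0.801600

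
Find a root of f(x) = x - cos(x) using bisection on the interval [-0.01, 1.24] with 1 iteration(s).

f(x) = x - cos(x)
Initial interval: [-0.01, 1.24]

Iteration 1:
  c_1 = (-0.010000 + 1.240000)/2 = 0.615000
  f(c_1) = f(0.615000) = -0.201773
  f(a) × f(c) ≥ 0, new interval: [0.615000, 1.240000]

After 1 iteration(s), the approximation is c_1 = 0.615000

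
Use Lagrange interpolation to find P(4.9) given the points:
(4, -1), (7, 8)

Lagrange interpolation formula:
P(x) = Σ yᵢ × Lᵢ(x)
where Lᵢ(x) = Π_{j≠i} (x - xⱼ)/(xᵢ - xⱼ)

L_0(4.9) = (4.9 - 7)/(4 - 7) = 0.700000
L_1(4.9) = (4.9 - 4)/(7 - 4) = 0.300000

P(4.9) = (-1)×L_0(4.9) + 8×L_1(4.9)
P(4.9) = 1.700000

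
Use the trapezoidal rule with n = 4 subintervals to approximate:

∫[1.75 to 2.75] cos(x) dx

f(x) = cos(x)
a = 1.75, b = 2.75, n = 4
h = (b - a)/n = 0.250000

Trapezoidal rule: (h/2)[f(x₀) + 2f(x₁) + 2f(x₂) + ... + f(xₙ)]

x_0 = 1.7500, f(x_0) = -0.178246, coefficient = 1
x_1 = 2.0000, f(x_1) = -0.416147, coefficient = 2
x_2 = 2.2500, f(x_2) = -0.628174, coefficient = 2
x_3 = 2.5000, f(x_3) = -0.801144, coefficient = 2
x_4 = 2.7500, f(x_4) = -0.924302, coefficient = 1

I ≈ (0.250000/2) × -4.793477 = -0.599185
Exact value: -0.602325
Error: 0.003140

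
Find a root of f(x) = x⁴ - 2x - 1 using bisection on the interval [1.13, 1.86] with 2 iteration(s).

f(x) = x⁴ - 2x - 1
Initial interval: [1.13, 1.86]

Iteration 1:
  c_1 = (1.130000 + 1.860000)/2 = 1.495000
  f(c_1) = f(1.495000) = 1.005337
  f(a) × f(c) < 0, new interval: [1.130000, 1.495000]
Iteration 2:
  c_2 = (1.130000 + 1.495000)/2 = 1.312500
  f(c_2) = f(1.312500) = -0.657455
  f(a) × f(c) ≥ 0, new interval: [1.312500, 1.495000]

After 2 iteration(s), the approximation is c_2 = 1.312500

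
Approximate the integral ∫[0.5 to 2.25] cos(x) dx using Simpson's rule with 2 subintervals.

f(x) = cos(x)
a = 0.5, b = 2.25, n = 2
h = (b - a)/n = 0.875000

Simpson's rule: (h/3)[f(x₀) + 4f(x₁) + 2f(x₂) + ... + f(xₙ)]

x_0 = 0.5000, f(x_0) = 0.877583, coefficient = 1
x_1 = 1.3750, f(x_1) = 0.194548, coefficient = 4
x_2 = 2.2500, f(x_2) = -0.628174, coefficient = 1

I ≈ (0.875000/3) × 1.027600 = 0.299717
Exact value: 0.298648
Error: 0.001069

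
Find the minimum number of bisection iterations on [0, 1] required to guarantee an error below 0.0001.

We need (b-a)/2^n ≤ 0.0001
(1 - 0)/2^n ≤ 0.0001
1/2^n ≤ 0.0001
2^n ≥ 10000
n ≥ log₂(10000) = 13.29
n ≥ 14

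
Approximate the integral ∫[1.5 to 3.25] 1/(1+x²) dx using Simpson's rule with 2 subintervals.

f(x) = 1/(1+x²)
a = 1.5, b = 3.25, n = 2
h = (b - a)/n = 0.875000

Simpson's rule: (h/3)[f(x₀) + 4f(x₁) + 2f(x₂) + ... + f(xₙ)]

x_0 = 1.5000, f(x_0) = 0.307692, coefficient = 1
x_1 = 2.3750, f(x_1) = 0.150588, coefficient = 4
x_2 = 3.2500, f(x_2) = 0.086486, coefficient = 1

I ≈ (0.875000/3) × 0.996532 = 0.290655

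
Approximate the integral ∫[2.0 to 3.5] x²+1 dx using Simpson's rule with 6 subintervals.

f(x) = x²+1
a = 2.0, b = 3.5, n = 6
h = (b - a)/n = 0.250000

Simpson's rule: (h/3)[f(x₀) + 4f(x₁) + 2f(x₂) + ... + f(xₙ)]

x_0 = 2.0000, f(x_0) = 5.000000, coefficient = 1
x_1 = 2.2500, f(x_1) = 6.062500, coefficient = 4
x_2 = 2.5000, f(x_2) = 7.250000, coefficient = 2
x_3 = 2.7500, f(x_3) = 8.562500, coefficient = 4
x_4 = 3.0000, f(x_4) = 10.000000, coefficient = 2
x_5 = 3.2500, f(x_5) = 11.562500, coefficient = 4
x_6 = 3.5000, f(x_6) = 13.250000, coefficient = 1

I ≈ (0.250000/3) × 157.500000 = 13.125000
Exact value: 13.125000
Error: 0.000000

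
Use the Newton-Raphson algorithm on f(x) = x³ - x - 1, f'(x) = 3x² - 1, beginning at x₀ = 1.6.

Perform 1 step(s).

f(x) = x³ - x - 1
f'(x) = 3x² - 1
x₀ = 1.6

Newton-Raphson formula: x_{n+1} = x_n - f(x_n)/f'(x_n)

Iteration 1:
  f(1.600000) = 1.496000
  f'(1.600000) = 6.680000
  x_1 = 1.600000 - 1.496000/6.680000 = 1.376048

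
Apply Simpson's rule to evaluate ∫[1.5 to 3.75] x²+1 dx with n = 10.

f(x) = x²+1
a = 1.5, b = 3.75, n = 10
h = (b - a)/n = 0.225000

Simpson's rule: (h/3)[f(x₀) + 4f(x₁) + 2f(x₂) + ... + f(xₙ)]

x_0 = 1.5000, f(x_0) = 3.250000, coefficient = 1
x_1 = 1.7250, f(x_1) = 3.975625, coefficient = 4
x_2 = 1.9500, f(x_2) = 4.802500, coefficient = 2
x_3 = 2.1750, f(x_3) = 5.730625, coefficient = 4
x_4 = 2.4000, f(x_4) = 6.760000, coefficient = 2
x_5 = 2.6250, f(x_5) = 7.890625, coefficient = 4
x_6 = 2.8500, f(x_6) = 9.122500, coefficient = 2
x_7 = 3.0750, f(x_7) = 10.455625, coefficient = 4
x_8 = 3.3000, f(x_8) = 11.890000, coefficient = 2
x_9 = 3.5250, f(x_9) = 13.425625, coefficient = 4
x_10 = 3.7500, f(x_10) = 15.062500, coefficient = 1

I ≈ (0.225000/3) × 249.375000 = 18.703125
Exact value: 18.703125
Error: 0.000000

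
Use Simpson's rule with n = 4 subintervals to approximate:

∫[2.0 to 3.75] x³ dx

f(x) = x³
a = 2.0, b = 3.75, n = 4
h = (b - a)/n = 0.437500

Simpson's rule: (h/3)[f(x₀) + 4f(x₁) + 2f(x₂) + ... + f(xₙ)]

x_0 = 2.0000, f(x_0) = 8.000000, coefficient = 1
x_1 = 2.4375, f(x_1) = 14.482178, coefficient = 4
x_2 = 2.8750, f(x_2) = 23.763672, coefficient = 2
x_3 = 3.3125, f(x_3) = 36.346924, coefficient = 4
x_4 = 3.7500, f(x_4) = 52.734375, coefficient = 1

I ≈ (0.437500/3) × 311.578125 = 45.438477
Exact value: 45.438477
Error: 0.000000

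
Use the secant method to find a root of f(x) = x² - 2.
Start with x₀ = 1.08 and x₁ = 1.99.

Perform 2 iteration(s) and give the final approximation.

f(x) = x² - 2
x₀ = 1.08, x₁ = 1.99

Secant formula: x_{n+1} = x_n - f(x_n)(x_n - x_{n-1})/(f(x_n) - f(x_{n-1}))

Iteration 1:
  f(1.080000) = -0.833600
  f(1.990000) = 1.960100
  x_2 = 1.990000 - 1.960100×(1.990000 - 1.080000)/(1.960100 - (-0.833600))
       = 1.351531
Iteration 2:
  f(1.990000) = 1.960100
  f(1.351531) = -0.173364
  x_3 = 1.351531 - (-0.173364)×(1.351531 - 1.990000)/(-0.173364 - 1.960100)
       = 1.403413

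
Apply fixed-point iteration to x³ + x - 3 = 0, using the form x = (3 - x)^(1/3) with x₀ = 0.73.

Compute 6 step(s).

Equation: x³ + x - 3 = 0
Fixed-point form: x = (3 - x)^(1/3)
x₀ = 0.73

x_1 = g(0.730000) = 1.314242
x_2 = g(1.314242) = 1.190141
x_3 = g(1.190141) = 1.218657
x_4 = g(1.218657) = 1.212223
x_5 = g(1.212223) = 1.213681
x_6 = g(1.213681) = 1.213351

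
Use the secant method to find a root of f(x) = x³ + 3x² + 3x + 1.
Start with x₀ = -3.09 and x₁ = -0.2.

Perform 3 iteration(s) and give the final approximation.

f(x) = x³ + 3x² + 3x + 1
x₀ = -3.09, x₁ = -0.2

Secant formula: x_{n+1} = x_n - f(x_n)(x_n - x_{n-1})/(f(x_n) - f(x_{n-1}))

Iteration 1:
  f(-3.090000) = -9.129329
  f(-0.200000) = 0.512000
  x_2 = -0.200000 - 0.512000×(-0.200000 - (-3.090000))/(0.512000 - (-9.129329))
       = -0.353473
Iteration 2:
  f(-0.200000) = 0.512000
  f(-0.353473) = 0.270247
  x_3 = -0.353473 - 0.270247×(-0.353473 - (-0.200000))/(0.270247 - 0.512000)
       = -0.525034
Iteration 3:
  f(-0.353473) = 0.270247
  f(-0.525034) = 0.107149
  x_4 = -0.525034 - 0.107149×(-0.525034 - (-0.353473))/(0.107149 - 0.270247)
       = -0.637743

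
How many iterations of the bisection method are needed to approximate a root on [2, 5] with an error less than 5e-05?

We need (b-a)/2^n ≤ 5e-05
(5 - 2)/2^n ≤ 5e-05
3/2^n ≤ 5e-05
2^n ≥ 60000
n ≥ log₂(60000) = 15.87
n ≥ 16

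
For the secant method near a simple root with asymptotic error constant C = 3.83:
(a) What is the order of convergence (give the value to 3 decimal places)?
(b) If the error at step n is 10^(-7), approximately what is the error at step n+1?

(a) Secant method has superlinear convergence with order φ = (1+√5)/2 ≈ 1.618.
    This means |e_{n+1}| ≈ C|e_n|^1.618.

(b) With |e_n| = 10^(-7) and C = 3.83:
    |e_{n+1}| ≈ 3.83 × (10^(-7))^1.618 = 3.83 × 10^(-11.33)

(a) ≈ 1.618 (golden ratio); (b) |e_{n+1}| ≈ 1.807e-11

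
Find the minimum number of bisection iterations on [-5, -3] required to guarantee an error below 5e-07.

We need (b-a)/2^n ≤ 5e-07
(-3 - (-5))/2^n ≤ 5e-07
2/2^n ≤ 5e-07
2^n ≥ 4000000
n ≥ log₂(4000000) = 21.93
n ≥ 22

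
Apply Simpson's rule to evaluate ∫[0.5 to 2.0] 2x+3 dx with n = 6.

f(x) = 2x+3
a = 0.5, b = 2.0, n = 6
h = (b - a)/n = 0.250000

Simpson's rule: (h/3)[f(x₀) + 4f(x₁) + 2f(x₂) + ... + f(xₙ)]

x_0 = 0.5000, f(x_0) = 4.000000, coefficient = 1
x_1 = 0.7500, f(x_1) = 4.500000, coefficient = 4
x_2 = 1.0000, f(x_2) = 5.000000, coefficient = 2
x_3 = 1.2500, f(x_3) = 5.500000, coefficient = 4
x_4 = 1.5000, f(x_4) = 6.000000, coefficient = 2
x_5 = 1.7500, f(x_5) = 6.500000, coefficient = 4
x_6 = 2.0000, f(x_6) = 7.000000, coefficient = 1

I ≈ (0.250000/3) × 99.000000 = 8.250000
Exact value: 8.250000
Error: 0.000000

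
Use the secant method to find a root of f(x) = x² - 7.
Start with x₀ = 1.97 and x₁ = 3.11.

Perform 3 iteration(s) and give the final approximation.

f(x) = x² - 7
x₀ = 1.97, x₁ = 3.11

Secant formula: x_{n+1} = x_n - f(x_n)(x_n - x_{n-1})/(f(x_n) - f(x_{n-1}))

Iteration 1:
  f(1.970000) = -3.119100
  f(3.110000) = 2.672100
  x_2 = 3.110000 - 2.672100×(3.110000 - 1.970000)/(2.672100 - (-3.119100))
       = 2.583996
Iteration 2:
  f(3.110000) = 2.672100
  f(2.583996) = -0.322964
  x_3 = 2.583996 - (-0.322964)×(2.583996 - 3.110000)/(-0.322964 - 2.672100)
       = 2.640716
Iteration 3:
  f(2.583996) = -0.322964
  f(2.640716) = -0.026618
  x_4 = 2.640716 - (-0.026618)×(2.640716 - 2.583996)/(-0.026618 - (-0.322964))
       = 2.645811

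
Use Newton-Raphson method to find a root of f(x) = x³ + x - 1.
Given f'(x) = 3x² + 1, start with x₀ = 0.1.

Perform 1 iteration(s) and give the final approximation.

f(x) = x³ + x - 1
f'(x) = 3x² + 1
x₀ = 0.1

Newton-Raphson formula: x_{n+1} = x_n - f(x_n)/f'(x_n)

Iteration 1:
  f(0.100000) = -0.899000
  f'(0.100000) = 1.030000
  x_1 = 0.100000 - (-0.899000)/1.030000 = 0.972816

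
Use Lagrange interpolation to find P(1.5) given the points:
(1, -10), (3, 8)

Lagrange interpolation formula:
P(x) = Σ yᵢ × Lᵢ(x)
where Lᵢ(x) = Π_{j≠i} (x - xⱼ)/(xᵢ - xⱼ)

L_0(1.5) = (1.5 - 3)/(1 - 3) = 0.750000
L_1(1.5) = (1.5 - 1)/(3 - 1) = 0.250000

P(1.5) = (-10)×L_0(1.5) + 8×L_1(1.5)
P(1.5) = -5.500000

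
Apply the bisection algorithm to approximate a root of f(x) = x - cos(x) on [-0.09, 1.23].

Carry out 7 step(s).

f(x) = x - cos(x)
Initial interval: [-0.09, 1.23]

Iteration 1:
  c_1 = (-0.090000 + 1.230000)/2 = 0.570000
  f(c_1) = f(0.570000) = -0.271901
  f(a) × f(c) ≥ 0, new interval: [0.570000, 1.230000]
Iteration 2:
  c_2 = (0.570000 + 1.230000)/2 = 0.900000
  f(c_2) = f(0.900000) = 0.278390
  f(a) × f(c) < 0, new interval: [0.570000, 0.900000]
Iteration 3:
  c_3 = (0.570000 + 0.900000)/2 = 0.735000
  f(c_3) = f(0.735000) = -0.006831
  f(a) × f(c) ≥ 0, new interval: [0.735000, 0.900000]
Iteration 4:
  c_4 = (0.735000 + 0.900000)/2 = 0.817500
  f(c_4) = f(0.817500) = 0.133453
  f(a) × f(c) < 0, new interval: [0.735000, 0.817500]
Iteration 5:
  c_5 = (0.735000 + 0.817500)/2 = 0.776250
  f(c_5) = f(0.776250) = 0.062704
  f(a) × f(c) < 0, new interval: [0.735000, 0.776250]
Iteration 6:
  c_6 = (0.735000 + 0.776250)/2 = 0.755625
  f(c_6) = f(0.755625) = 0.027782
  f(a) × f(c) < 0, new interval: [0.735000, 0.755625]
Iteration 7:
  c_7 = (0.735000 + 0.755625)/2 = 0.745312
  f(c_7) = f(0.745312) = 0.010436
  f(a) × f(c) < 0, new interval: [0.735000, 0.745312]

After 7 iteration(s), the approximation is c_7 = 0.745312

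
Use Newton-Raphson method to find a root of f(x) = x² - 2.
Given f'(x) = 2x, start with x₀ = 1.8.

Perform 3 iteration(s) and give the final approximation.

f(x) = x² - 2
f'(x) = 2x
x₀ = 1.8

Newton-Raphson formula: x_{n+1} = x_n - f(x_n)/f'(x_n)

Iteration 1:
  f(1.800000) = 1.240000
  f'(1.800000) = 3.600000
  x_1 = 1.800000 - 1.240000/3.600000 = 1.455556
Iteration 2:
  f(1.455556) = 0.118642
  f'(1.455556) = 2.911111
  x_2 = 1.455556 - 0.118642/2.911111 = 1.414801
Iteration 3:
  f(1.414801) = 0.001661
  f'(1.414801) = 2.829601
  x_3 = 1.414801 - 0.001661/2.829601 = 1.414214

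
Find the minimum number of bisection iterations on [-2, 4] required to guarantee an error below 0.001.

We need (b-a)/2^n ≤ 0.001
(4 - (-2))/2^n ≤ 0.001
6/2^n ≤ 0.001
2^n ≥ 6000
n ≥ log₂(6000) = 12.55
n ≥ 13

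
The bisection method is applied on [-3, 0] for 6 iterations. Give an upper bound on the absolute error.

Bisection error bound: |error| ≤ (b-a)/2^n
|error| ≤ (0 - (-3))/2^6 = 3/2^6
|error| ≤ 0.0468750000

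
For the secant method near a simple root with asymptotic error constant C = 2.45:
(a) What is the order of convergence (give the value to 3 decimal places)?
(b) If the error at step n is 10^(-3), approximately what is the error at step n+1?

(a) Secant method has superlinear convergence with order φ = (1+√5)/2 ≈ 1.618.
    This means |e_{n+1}| ≈ C|e_n|^1.618.

(b) With |e_n| = 10^(-3) and C = 2.45:
    |e_{n+1}| ≈ 2.45 × (10^(-3))^1.618 = 2.45 × 10^(-4.85)

(a) ≈ 1.618 (golden ratio); (b) |e_{n+1}| ≈ 3.428e-05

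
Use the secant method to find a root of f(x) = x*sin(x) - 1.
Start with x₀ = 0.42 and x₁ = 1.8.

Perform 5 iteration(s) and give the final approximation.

f(x) = x*sin(x) - 1
x₀ = 0.42, x₁ = 1.8

Secant formula: x_{n+1} = x_n - f(x_n)(x_n - x_{n-1})/(f(x_n) - f(x_{n-1}))

Iteration 1:
  f(0.420000) = -0.828741
  f(1.800000) = 0.752926
  x_2 = 1.800000 - 0.752926×(1.800000 - 0.420000)/(0.752926 - (-0.828741))
       = 1.143074
Iteration 2:
  f(1.800000) = 0.752926
  f(1.143074) = 0.040098
  x_3 = 1.143074 - 0.040098×(1.143074 - 1.800000)/(0.040098 - 0.752926)
       = 1.106121
Iteration 3:
  f(1.143074) = 0.040098
  f(1.106121) = -0.011165
  x_4 = 1.106121 - (-0.011165)×(1.106121 - 1.143074)/(-0.011165 - 0.040098)
       = 1.114169
Iteration 4:
  f(1.106121) = -0.011165
  f(1.114169) = 0.000016
  x_5 = 1.114169 - 0.000016×(1.114169 - 1.106121)/(0.000016 - (-0.011165))
       = 1.114157
Iteration 5:
  f(1.114169) = 0.000016
  f(1.114157) = 0.000000
  x_6 = 1.114157 - 0.000000×(1.114157 - 1.114169)/(0.000000 - 0.000016)
       = 1.114157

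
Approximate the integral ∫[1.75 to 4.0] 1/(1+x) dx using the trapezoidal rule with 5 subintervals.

f(x) = 1/(1+x)
a = 1.75, b = 4.0, n = 5
h = (b - a)/n = 0.450000

Trapezoidal rule: (h/2)[f(x₀) + 2f(x₁) + 2f(x₂) + ... + f(xₙ)]

x_0 = 1.7500, f(x_0) = 0.363636, coefficient = 1
x_1 = 2.2000, f(x_1) = 0.312500, coefficient = 2
x_2 = 2.6500, f(x_2) = 0.273973, coefficient = 2
x_3 = 3.1000, f(x_3) = 0.243902, coefficient = 2
x_4 = 3.5500, f(x_4) = 0.219780, coefficient = 2
x_5 = 4.0000, f(x_5) = 0.200000, coefficient = 1

I ≈ (0.450000/2) × 2.663947 = 0.599388
Exact value: 0.597837
Error: 0.001551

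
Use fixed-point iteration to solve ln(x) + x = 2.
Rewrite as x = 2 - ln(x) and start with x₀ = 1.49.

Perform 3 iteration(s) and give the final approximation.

Equation: ln(x) + x = 2
Fixed-point form: x = 2 - ln(x)
x₀ = 1.49

x_1 = g(1.490000) = 1.601224
x_2 = g(1.601224) = 1.529232
x_3 = g(1.529232) = 1.575235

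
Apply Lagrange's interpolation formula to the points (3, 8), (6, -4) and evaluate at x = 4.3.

Lagrange interpolation formula:
P(x) = Σ yᵢ × Lᵢ(x)
where Lᵢ(x) = Π_{j≠i} (x - xⱼ)/(xᵢ - xⱼ)

L_0(4.3) = (4.3 - 6)/(3 - 6) = 0.566667
L_1(4.3) = (4.3 - 3)/(6 - 3) = 0.433333

P(4.3) = 8×L_0(4.3) + (-4)×L_1(4.3)
P(4.3) = 2.800000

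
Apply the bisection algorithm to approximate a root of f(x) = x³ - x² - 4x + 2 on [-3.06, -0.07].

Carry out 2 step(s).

f(x) = x³ - x² - 4x + 2
Initial interval: [-3.06, -0.07]

Iteration 1:
  c_1 = (-3.060000 + (-0.070000))/2 = -1.565000
  f(c_1) = f(-1.565000) = 1.977738
  f(a) × f(c) < 0, new interval: [-3.060000, -1.565000]
Iteration 2:
  c_2 = (-3.060000 + (-1.565000))/2 = -2.312500
  f(c_2) = f(-2.312500) = -6.464111
  f(a) × f(c) ≥ 0, new interval: [-2.312500, -1.565000]

After 2 iteration(s), the approximation is c_2 = -2.312500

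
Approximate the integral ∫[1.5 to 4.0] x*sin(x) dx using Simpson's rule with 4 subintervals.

f(x) = x*sin(x)
a = 1.5, b = 4.0, n = 4
h = (b - a)/n = 0.625000

Simpson's rule: (h/3)[f(x₀) + 4f(x₁) + 2f(x₂) + ... + f(xₙ)]

x_0 = 1.5000, f(x_0) = 1.496242, coefficient = 1
x_1 = 2.1250, f(x_1) = 1.806930, coefficient = 4
x_2 = 2.7500, f(x_2) = 1.049568, coefficient = 2
x_3 = 3.3750, f(x_3) = -0.780617, coefficient = 4
x_4 = 4.0000, f(x_4) = -3.027210, coefficient = 1

I ≈ (0.625000/3) × 4.673420 = 0.973629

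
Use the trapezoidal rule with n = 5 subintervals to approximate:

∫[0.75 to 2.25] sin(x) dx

f(x) = sin(x)
a = 0.75, b = 2.25, n = 5
h = (b - a)/n = 0.300000

Trapezoidal rule: (h/2)[f(x₀) + 2f(x₁) + 2f(x₂) + ... + f(xₙ)]

x_0 = 0.7500, f(x_0) = 0.681639, coefficient = 1
x_1 = 1.0500, f(x_1) = 0.867423, coefficient = 2
x_2 = 1.3500, f(x_2) = 0.975723, coefficient = 2
x_3 = 1.6500, f(x_3) = 0.996865, coefficient = 2
x_4 = 1.9500, f(x_4) = 0.928960, coefficient = 2
x_5 = 2.2500, f(x_5) = 0.778073, coefficient = 1

I ≈ (0.300000/2) × 8.997655 = 1.349648
Exact value: 1.359862
Error: 0.010214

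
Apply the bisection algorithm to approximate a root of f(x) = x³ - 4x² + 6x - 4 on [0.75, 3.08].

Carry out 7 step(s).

f(x) = x³ - 4x² + 6x - 4
Initial interval: [0.75, 3.08]

Iteration 1:
  c_1 = (0.750000 + 3.080000)/2 = 1.915000
  f(c_1) = f(1.915000) = -0.156164
  f(a) × f(c) ≥ 0, new interval: [1.915000, 3.080000]
Iteration 2:
  c_2 = (1.915000 + 3.080000)/2 = 2.497500
  f(c_2) = f(2.497500) = 1.613147
  f(a) × f(c) < 0, new interval: [1.915000, 2.497500]
Iteration 3:
  c_3 = (1.915000 + 2.497500)/2 = 2.206250
  f(c_3) = f(2.206250) = 0.506352
  f(a) × f(c) < 0, new interval: [1.915000, 2.206250]
Iteration 4:
  c_4 = (1.915000 + 2.206250)/2 = 2.060625
  f(c_4) = f(2.060625) = 0.128824
  f(a) × f(c) < 0, new interval: [1.915000, 2.060625]
Iteration 5:
  c_5 = (1.915000 + 2.060625)/2 = 1.987812
  f(c_5) = f(1.987812) = -0.024080
  f(a) × f(c) ≥ 0, new interval: [1.987812, 2.060625]
Iteration 6:
  c_6 = (1.987812 + 2.060625)/2 = 2.024219
  f(c_6) = f(2.024219) = 0.049625
  f(a) × f(c) < 0, new interval: [1.987812, 2.024219]
Iteration 7:
  c_7 = (1.987812 + 2.024219)/2 = 2.006016
  f(c_7) = f(2.006016) = 0.012104
  f(a) × f(c) < 0, new interval: [1.987812, 2.006016]

After 7 iteration(s), the approximation is c_7 = 2.006016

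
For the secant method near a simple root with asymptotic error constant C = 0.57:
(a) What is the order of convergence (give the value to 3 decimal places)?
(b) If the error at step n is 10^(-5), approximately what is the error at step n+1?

(a) Secant method has superlinear convergence with order φ = (1+√5)/2 ≈ 1.618.
    This means |e_{n+1}| ≈ C|e_n|^1.618.

(b) With |e_n| = 10^(-5) and C = 0.57:
    |e_{n+1}| ≈ 0.57 × (10^(-5))^1.618 = 0.57 × 10^(-8.09)

(a) ≈ 1.618 (golden ratio); (b) |e_{n+1}| ≈ 4.631e-09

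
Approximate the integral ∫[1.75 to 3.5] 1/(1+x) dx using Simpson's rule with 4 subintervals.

f(x) = 1/(1+x)
a = 1.75, b = 3.5, n = 4
h = (b - a)/n = 0.437500

Simpson's rule: (h/3)[f(x₀) + 4f(x₁) + 2f(x₂) + ... + f(xₙ)]

x_0 = 1.7500, f(x_0) = 0.363636, coefficient = 1
x_1 = 2.1875, f(x_1) = 0.313725, coefficient = 4
x_2 = 2.6250, f(x_2) = 0.275862, coefficient = 2
x_3 = 3.0625, f(x_3) = 0.246154, coefficient = 4
x_4 = 3.5000, f(x_4) = 0.222222, coefficient = 1

I ≈ (0.437500/3) × 3.377100 = 0.492494
Exact value: 0.492476
Error: 0.000017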